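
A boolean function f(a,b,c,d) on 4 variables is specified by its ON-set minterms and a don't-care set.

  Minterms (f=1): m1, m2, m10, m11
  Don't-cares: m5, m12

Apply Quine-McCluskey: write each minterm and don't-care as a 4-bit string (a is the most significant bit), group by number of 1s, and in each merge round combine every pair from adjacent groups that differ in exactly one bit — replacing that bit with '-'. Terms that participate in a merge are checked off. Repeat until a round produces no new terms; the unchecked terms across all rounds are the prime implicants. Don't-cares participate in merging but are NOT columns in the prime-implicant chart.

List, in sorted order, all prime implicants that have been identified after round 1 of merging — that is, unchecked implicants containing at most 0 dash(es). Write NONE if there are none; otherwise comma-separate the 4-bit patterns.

size-2^0 implicants → 0001(✓)  0010(✓)  0101(✓)  1010(✓)  1011(✓)  1100
size-2^1 implicants → -010  0-01  101-
Unchecked terms (primes): -010, 0-01, 101-, 1100

1100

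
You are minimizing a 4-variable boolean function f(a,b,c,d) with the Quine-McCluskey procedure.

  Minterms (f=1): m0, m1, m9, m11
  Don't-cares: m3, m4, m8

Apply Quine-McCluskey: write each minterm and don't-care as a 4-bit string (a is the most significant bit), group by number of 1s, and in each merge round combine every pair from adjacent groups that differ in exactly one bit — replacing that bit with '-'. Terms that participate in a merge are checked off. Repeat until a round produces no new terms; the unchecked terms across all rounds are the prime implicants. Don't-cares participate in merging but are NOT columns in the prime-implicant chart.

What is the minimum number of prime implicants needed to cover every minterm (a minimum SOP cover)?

[col 0] 0000*, 0001*, 0011*, 0100*, 1000*, 1001*, 1011*
[col 1] -000*, -001*, -011*, 0-00, 00-1*, 000-*, 10-1*, 100-*
[col 2] -0-1, -00-
Prime implicants: -0-1, -00-, 0-00
PI chart (minterm → PIs covering it):
  0 | -00-,0-00
  1 | -0-1,-00-
  9 | -0-1,-00-
  11 | -0-1  (sole → essential)
Essential prime implicants: -0-1
Petrick residual → -00-
Minimum SOP uses 2 PIs: b'd + b'c'

2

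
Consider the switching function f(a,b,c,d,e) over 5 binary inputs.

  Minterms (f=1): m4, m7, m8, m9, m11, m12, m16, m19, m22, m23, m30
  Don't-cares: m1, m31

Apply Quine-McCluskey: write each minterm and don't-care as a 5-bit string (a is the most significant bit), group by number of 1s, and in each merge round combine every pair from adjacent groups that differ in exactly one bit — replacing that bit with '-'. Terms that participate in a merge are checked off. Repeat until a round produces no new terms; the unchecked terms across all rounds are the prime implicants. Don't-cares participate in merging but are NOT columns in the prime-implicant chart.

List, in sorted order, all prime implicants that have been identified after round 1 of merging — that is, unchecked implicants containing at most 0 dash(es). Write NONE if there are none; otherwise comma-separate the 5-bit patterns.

Round 0: 00001✓ 00100✓ 00111✓ 01000✓ 01001✓ 01011✓ 01100✓ 10000 10011✓ 10110✓ 10111✓ 11110✓ 11111✓
Round 1: -0111 0-001 0-100 01-00 010-1 0100- 1-110✓ 1-111✓ 10-11 1011-✓ 1111-✓
Round 2: 1-11-
PIs = {-0111, 0-001, 0-100, 01-00, 010-1, 0100-, 1-11-, 10-11, 10000}

10000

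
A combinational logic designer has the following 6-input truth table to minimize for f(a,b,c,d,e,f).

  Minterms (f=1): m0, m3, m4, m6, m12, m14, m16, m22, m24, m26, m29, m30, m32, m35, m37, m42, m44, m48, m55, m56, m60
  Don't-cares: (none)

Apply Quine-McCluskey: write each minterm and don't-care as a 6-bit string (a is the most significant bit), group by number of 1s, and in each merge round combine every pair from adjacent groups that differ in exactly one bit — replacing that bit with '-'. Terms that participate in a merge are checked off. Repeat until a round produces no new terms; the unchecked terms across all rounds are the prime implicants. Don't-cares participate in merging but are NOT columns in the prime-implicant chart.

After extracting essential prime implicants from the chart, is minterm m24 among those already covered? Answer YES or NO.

size-2^0 implicants → 000000(✓)  000011(✓)  000100(✓)  000110(✓)  001100(✓)  001110(✓)  010000(✓)  010110(✓)  011000(✓)  011010(✓)  011101  011110(✓)  100000(✓)  100011(✓)  100101  101010  101100(✓)  110000(✓)  110111  111000(✓)  111100(✓)
size-2^1 implicants → -00000(✓)  -00011  -01100  -10000(✓)  -11000(✓)  0-0000(✓)  0-0110(✓)  0-1110(✓)  00-100(✓)  00-110(✓)  000-00  0001-0(✓)  0011-0(✓)  01-000(✓)  01-110(✓)  011-10  0110-0  1-0000(✓)  1-1100  11-000(✓)  111-00
size-2^2 implicants → --0000  -1-000  0--110  00-1-0
Unchecked terms (primes): --0000, -00011, -01100, -1-000, 0--110, 00-1-0, 000-00, 011-10, 0110-0, 011101, 1-1100, 100101, 101010, 110111, 111-00
Minterm coverage:
  m0 ⊆ --0000,000-00
  m3 ⊆ -00011 [E]
  m4 ⊆ 00-1-0,000-00
  m6 ⊆ 0--110,00-1-0
  m12 ⊆ -01100,00-1-0
  m14 ⊆ 0--110,00-1-0
  m16 ⊆ --0000,-1-000
  m22 ⊆ 0--110 [E]
  m24 ⊆ -1-000,0110-0
  m26 ⊆ 011-10,0110-0
  m29 ⊆ 011101 [E]
  m30 ⊆ 0--110,011-10
  m32 ⊆ --0000 [E]
  m35 ⊆ -00011 [E]
  m37 ⊆ 100101 [E]
  m42 ⊆ 101010 [E]
  m44 ⊆ -01100,1-1100
  m48 ⊆ --0000,-1-000
  m55 ⊆ 110111 [E]
  m56 ⊆ -1-000,111-00
  m60 ⊆ 1-1100,111-00
E = {--0000, -00011, 0--110, 011101, 100101, 101010, 110111}

NO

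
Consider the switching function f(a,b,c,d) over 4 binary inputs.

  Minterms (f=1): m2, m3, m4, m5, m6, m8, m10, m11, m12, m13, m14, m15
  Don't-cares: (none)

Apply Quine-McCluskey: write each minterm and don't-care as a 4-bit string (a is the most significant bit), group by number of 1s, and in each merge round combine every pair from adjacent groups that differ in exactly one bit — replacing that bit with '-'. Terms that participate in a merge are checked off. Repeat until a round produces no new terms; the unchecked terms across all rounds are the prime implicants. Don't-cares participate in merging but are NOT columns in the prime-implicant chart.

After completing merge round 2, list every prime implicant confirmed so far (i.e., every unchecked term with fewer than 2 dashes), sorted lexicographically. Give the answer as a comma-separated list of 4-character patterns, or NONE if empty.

NONE

[col 0] 0010*, 0011*, 0100*, 0101*, 0110*, 1000*, 1010*, 1011*, 1100*, 1101*, 1110*, 1111*
[col 1] -010*, -011*, -100*, -101*, -110*, 0-10*, 001-*, 01-0*, 010-*, 1-00*, 1-10*, 1-11*, 10-0*, 101-*, 11-0*, 11-1*, 110-*, 111-*
[col 2] --10, -01-, -1-0, -10-, 1--0, 1-1-, 11--
Prime implicants: --10, -01-, -1-0, -10-, 1--0, 1-1-, 11--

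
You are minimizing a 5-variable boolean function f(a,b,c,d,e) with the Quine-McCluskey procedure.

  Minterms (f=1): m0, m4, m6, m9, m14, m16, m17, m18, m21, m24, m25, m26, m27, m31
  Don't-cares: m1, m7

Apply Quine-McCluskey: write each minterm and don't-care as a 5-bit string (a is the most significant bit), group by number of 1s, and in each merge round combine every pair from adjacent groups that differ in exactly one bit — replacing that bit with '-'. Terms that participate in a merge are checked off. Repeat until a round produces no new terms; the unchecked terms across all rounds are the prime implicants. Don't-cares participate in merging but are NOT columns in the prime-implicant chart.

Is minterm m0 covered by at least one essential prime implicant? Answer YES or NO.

[col 0] 00000*, 00001*, 00100*, 00110*, 00111*, 01001*, 01110*, 10000*, 10001*, 10010*, 10101*, 11000*, 11001*, 11010*, 11011*, 11111*
[col 1] -0000*, -0001*, -1001*, 0-001*, 0-110, 00-00, 0000-*, 001-0, 0011-, 1-000*, 1-001*, 1-010*, 10-01, 100-0*, 1000-*, 11-11, 110-0*, 110-1*, 1100-*, 1101-*
[col 2] --001, -000-, 1-0-0, 1-00-, 110--
Prime implicants: --001, -000-, 0-110, 00-00, 001-0, 0011-, 1-0-0, 1-00-, 10-01, 11-11, 110--
PI chart (minterm → PIs covering it):
  0 | -000-,00-00
  4 | 00-00,001-0
  6 | 0-110,001-0,0011-
  9 | --001  (sole → essential)
  14 | 0-110  (sole → essential)
  16 | -000-,1-0-0,1-00-
  17 | --001,-000-,1-00-,10-01
  18 | 1-0-0  (sole → essential)
  21 | 10-01  (sole → essential)
  24 | 1-0-0,1-00-,110--
  25 | --001,1-00-,110--
  26 | 1-0-0,110--
  27 | 11-11,110--
  31 | 11-11  (sole → essential)
Essential prime implicants: --001, 0-110, 1-0-0, 10-01, 11-11

NO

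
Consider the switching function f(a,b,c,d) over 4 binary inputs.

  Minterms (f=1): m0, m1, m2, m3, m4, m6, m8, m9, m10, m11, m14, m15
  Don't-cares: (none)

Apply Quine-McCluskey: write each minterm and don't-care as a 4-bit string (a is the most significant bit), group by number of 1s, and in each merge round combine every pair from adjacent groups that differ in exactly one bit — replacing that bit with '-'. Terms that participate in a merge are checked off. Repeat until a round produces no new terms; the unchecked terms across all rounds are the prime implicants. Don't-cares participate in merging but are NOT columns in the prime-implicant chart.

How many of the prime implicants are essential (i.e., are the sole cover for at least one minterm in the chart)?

[col 0] 0000*, 0001*, 0010*, 0011*, 0100*, 0110*, 1000*, 1001*, 1010*, 1011*, 1110*, 1111*
[col 1] -000*, -001*, -010*, -011*, -110*, 0-00*, 0-10*, 00-0*, 00-1*, 000-*, 001-*, 01-0*, 1-10*, 1-11*, 10-0*, 10-1*, 100-*, 101-*, 111-*
[col 2] --10, -0-0*, -0-1*, -00-*, -01-*, 0--0, 00--*, 1-1-, 10--*
[col 3] -0--
Prime implicants: --10, -0--, 0--0, 1-1-
PI chart (minterm → PIs covering it):
  0 | -0--,0--0
  1 | -0--  (sole → essential)
  2 | --10,-0--,0--0
  3 | -0--  (sole → essential)
  4 | 0--0  (sole → essential)
  6 | --10,0--0
  8 | -0--  (sole → essential)
  9 | -0--  (sole → essential)
  10 | --10,-0--,1-1-
  11 | -0--,1-1-
  14 | --10,1-1-
  15 | 1-1-  (sole → essential)
Essential prime implicants: -0--, 0--0, 1-1-

3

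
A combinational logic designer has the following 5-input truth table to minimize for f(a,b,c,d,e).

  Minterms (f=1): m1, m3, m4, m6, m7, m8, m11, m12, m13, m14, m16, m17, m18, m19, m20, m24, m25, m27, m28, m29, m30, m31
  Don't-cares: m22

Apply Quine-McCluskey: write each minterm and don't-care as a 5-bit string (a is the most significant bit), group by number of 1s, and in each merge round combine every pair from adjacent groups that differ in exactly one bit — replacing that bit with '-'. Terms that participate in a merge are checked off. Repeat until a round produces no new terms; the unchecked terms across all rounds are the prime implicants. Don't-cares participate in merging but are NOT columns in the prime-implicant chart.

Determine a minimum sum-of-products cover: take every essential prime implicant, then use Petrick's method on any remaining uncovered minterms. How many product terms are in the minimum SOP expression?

[col 0] 00001*, 00011*, 00100*, 00110*, 00111*, 01000*, 01011*, 01100*, 01101*, 01110*, 10000*, 10001*, 10010*, 10011*, 10100*, 10110*, 11000*, 11001*, 11011*, 11100*, 11101*, 11110*, 11111*
[col 1] -0001*, -0011*, -0100*, -0110*, -1000*, -1011*, -1100*, -1101*, -1110*, 0-011*, 0-100*, 0-110*, 00-11, 000-1*, 001-0*, 0011-, 01-00*, 011-0*, 0110-*, 1-000*, 1-001*, 1-011*, 1-100*, 1-110*, 10-00*, 10-10*, 100-0*, 100-1*, 1000-*, 1001-*, 101-0*, 11-00*, 11-01*, 11-11*, 110-1*, 1100-*, 111-0*, 111-1*, 1110-*, 1111-*
[col 2] --011, --100*, --110*, -00-1, -01-0*, -1-00, -11-0*, -110-, 0-1-0*, 1--00, 1-0-1, 1-00-, 1-1-0*, 10--0, 100--, 11--1, 11-0-, 111--
[col 3] --1-0
Prime implicants: --011, --1-0, -00-1, -1-00, -110-, 00-11, 0011-, 1--00, 1-0-1, 1-00-, 10--0, 100--, 11--1, 11-0-, 111--
PI chart (minterm → PIs covering it):
  1 | -00-1  (sole → essential)
  3 | --011,-00-1,00-11
  4 | --1-0  (sole → essential)
  6 | --1-0,0011-
  7 | 00-11,0011-
  8 | -1-00  (sole → essential)
  11 | --011  (sole → essential)
  12 | --1-0,-1-00,-110-
  13 | -110-  (sole → essential)
  14 | --1-0  (sole → essential)
  16 | 1--00,1-00-,10--0,100--
  17 | -00-1,1-0-1,1-00-,100--
  18 | 10--0,100--
  19 | --011,-00-1,1-0-1,100--
  20 | --1-0,1--00,10--0
  24 | -1-00,1--00,1-00-,11-0-
  25 | 1-0-1,1-00-,11--1,11-0-
  27 | --011,1-0-1,11--1
  28 | --1-0,-1-00,-110-,1--00,11-0-,111--
  29 | -110-,11--1,11-0-,111--
  30 | --1-0,111--
  31 | 11--1,111--
Essential prime implicants: --011, --1-0, -00-1, -1-00, -110-
Petrick residual → 00-11, 10--0, 11--1
Minimum SOP uses 8 PIs: c'de + ce' + b'c'e + bd'e' + bcd' + a'b'de + ab'e' + abe

8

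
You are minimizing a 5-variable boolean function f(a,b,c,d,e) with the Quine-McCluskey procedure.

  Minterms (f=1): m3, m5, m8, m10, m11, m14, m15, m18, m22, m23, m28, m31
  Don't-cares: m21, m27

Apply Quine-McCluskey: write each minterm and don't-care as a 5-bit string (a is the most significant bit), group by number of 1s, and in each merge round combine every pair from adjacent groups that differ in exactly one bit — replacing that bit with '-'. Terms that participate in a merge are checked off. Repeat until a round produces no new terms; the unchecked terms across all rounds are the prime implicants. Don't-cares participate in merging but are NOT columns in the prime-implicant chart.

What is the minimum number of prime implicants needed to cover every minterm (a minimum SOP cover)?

Round 0: 00011✓ 00101✓ 01000✓ 01010✓ 01011✓ 01110✓ 01111✓ 10010✓ 10101✓ 10110✓ 10111✓ 11011✓ 11100 11111✓
Round 1: -0101 -1011✓ -1111✓ 0-011 01-10✓ 01-11✓ 010-0 0101-✓ 0111-✓ 1-111 10-10 101-1 1011- 11-11✓
Round 2: -1-11 01-1-
PIs = {-0101, -1-11, 0-011, 01-1-, 010-0, 1-111, 10-10, 101-1, 1011-, 11100}
Coverage chart:
  m3: 0-011 ←essential
  m5: -0101 ←essential
  m8: 010-0 ←essential
  m10: 01-1-,010-0
  m11: -1-11,0-011,01-1-
  m14: 01-1- ←essential
  m15: -1-11,01-1-
  m18: 10-10 ←essential
  m22: 10-10,1011-
  m23: 1-111,101-1,1011-
  m28: 11100 ←essential
  m31: -1-11,1-111
Essential: -0101, 0-011, 01-1-, 010-0, 10-10, 11100
Petrick residual → 1-111
Min cover (7 terms): b'cd'e + a'c'de + a'bd + a'bc'e' + acde + ab'de' + abcd'e'

7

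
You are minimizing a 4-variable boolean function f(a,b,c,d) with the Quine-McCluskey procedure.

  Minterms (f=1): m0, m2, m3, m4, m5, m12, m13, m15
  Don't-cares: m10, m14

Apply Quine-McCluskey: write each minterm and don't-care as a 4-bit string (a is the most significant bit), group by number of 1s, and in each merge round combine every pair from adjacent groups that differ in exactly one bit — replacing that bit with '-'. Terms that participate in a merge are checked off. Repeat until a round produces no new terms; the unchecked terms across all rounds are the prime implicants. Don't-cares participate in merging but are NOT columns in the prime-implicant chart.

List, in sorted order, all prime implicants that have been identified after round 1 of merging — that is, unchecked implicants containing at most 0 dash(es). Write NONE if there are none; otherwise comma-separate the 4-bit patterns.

NONE

[col 0] 0000*, 0010*, 0011*, 0100*, 0101*, 1010*, 1100*, 1101*, 1110*, 1111*
[col 1] -010, -100*, -101*, 0-00, 00-0, 001-, 010-*, 1-10, 11-0*, 11-1*, 110-*, 111-*
[col 2] -10-, 11--
Prime implicants: -010, -10-, 0-00, 00-0, 001-, 1-10, 11--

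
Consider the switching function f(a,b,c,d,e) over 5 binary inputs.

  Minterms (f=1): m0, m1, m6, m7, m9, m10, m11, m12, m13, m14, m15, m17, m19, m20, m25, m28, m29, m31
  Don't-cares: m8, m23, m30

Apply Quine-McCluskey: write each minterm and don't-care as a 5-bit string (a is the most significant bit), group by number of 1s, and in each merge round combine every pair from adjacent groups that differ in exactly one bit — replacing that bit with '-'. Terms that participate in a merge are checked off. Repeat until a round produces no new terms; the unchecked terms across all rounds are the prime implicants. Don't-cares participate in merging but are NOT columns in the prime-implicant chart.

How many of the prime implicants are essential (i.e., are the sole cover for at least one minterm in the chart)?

size-2^0 implicants → 00000(✓)  00001(✓)  00110(✓)  00111(✓)  01000(✓)  01001(✓)  01010(✓)  01011(✓)  01100(✓)  01101(✓)  01110(✓)  01111(✓)  10001(✓)  10011(✓)  10100(✓)  10111(✓)  11001(✓)  11100(✓)  11101(✓)  11110(✓)  11111(✓)
size-2^1 implicants → -0001(✓)  -0111(✓)  -1001(✓)  -1100(✓)  -1101(✓)  -1110(✓)  -1111(✓)  0-000(✓)  0-001(✓)  0-110(✓)  0-111(✓)  0000-(✓)  0011-(✓)  01-00(✓)  01-01(✓)  01-10(✓)  01-11(✓)  010-0(✓)  010-1(✓)  0100-(✓)  0101-(✓)  011-0(✓)  011-1(✓)  0110-(✓)  0111-(✓)  1-001(✓)  1-100  1-111(✓)  10-11  100-1  11-01(✓)  111-0(✓)  111-1(✓)  1110-(✓)  1111-(✓)
size-2^2 implicants → --001  --111  -1-01  -11-0(✓)  -11-1(✓)  -110-(✓)  -111-(✓)  0-00-  0-11-  01--0(✓)  01--1(✓)  01-0-(✓)  01-1-(✓)  010--(✓)  011--(✓)  111--(✓)
size-2^3 implicants → -11--  01---
Unchecked terms (primes): --001, --111, -1-01, -11--, 0-00-, 0-11-, 01---, 1-100, 10-11, 100-1
Minterm coverage:
  m0 ⊆ 0-00- [E]
  m1 ⊆ --001,0-00-
  m6 ⊆ 0-11- [E]
  m7 ⊆ --111,0-11-
  m9 ⊆ --001,-1-01,0-00-,01---
  m10 ⊆ 01--- [E]
  m11 ⊆ 01--- [E]
  m12 ⊆ -11--,01---
  m13 ⊆ -1-01,-11--,01---
  m14 ⊆ -11--,0-11-,01---
  m15 ⊆ --111,-11--,0-11-,01---
  m17 ⊆ --001,100-1
  m19 ⊆ 10-11,100-1
  m20 ⊆ 1-100 [E]
  m25 ⊆ --001,-1-01
  m28 ⊆ -11--,1-100
  m29 ⊆ -1-01,-11--
  m31 ⊆ --111,-11--
E = {0-00-, 0-11-, 01---, 1-100}

4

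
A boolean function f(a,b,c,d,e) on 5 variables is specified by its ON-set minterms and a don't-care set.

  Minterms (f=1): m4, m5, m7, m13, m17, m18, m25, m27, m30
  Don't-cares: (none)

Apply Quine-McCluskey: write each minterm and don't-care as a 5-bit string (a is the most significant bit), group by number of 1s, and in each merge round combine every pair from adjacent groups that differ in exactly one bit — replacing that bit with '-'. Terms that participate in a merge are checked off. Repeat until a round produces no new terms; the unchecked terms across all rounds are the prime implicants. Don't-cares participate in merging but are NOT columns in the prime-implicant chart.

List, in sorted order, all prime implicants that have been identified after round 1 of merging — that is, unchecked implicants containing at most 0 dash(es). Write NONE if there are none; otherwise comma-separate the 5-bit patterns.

[col 0] 00100*, 00101*, 00111*, 01101*, 10001*, 10010, 11001*, 11011*, 11110
[col 1] 0-101, 001-1, 0010-, 1-001, 110-1
Prime implicants: 0-101, 001-1, 0010-, 1-001, 10010, 110-1, 11110

10010, 11110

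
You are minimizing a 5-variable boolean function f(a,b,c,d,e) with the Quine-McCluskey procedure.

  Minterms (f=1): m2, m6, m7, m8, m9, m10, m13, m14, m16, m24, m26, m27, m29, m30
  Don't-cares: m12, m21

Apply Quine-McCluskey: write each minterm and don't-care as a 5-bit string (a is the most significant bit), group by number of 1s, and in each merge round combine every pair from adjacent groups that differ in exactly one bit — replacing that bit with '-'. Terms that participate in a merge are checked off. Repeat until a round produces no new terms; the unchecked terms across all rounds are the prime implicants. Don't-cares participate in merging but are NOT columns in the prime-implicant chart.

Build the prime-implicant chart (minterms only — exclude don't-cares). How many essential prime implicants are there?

[col 0] 00010*, 00110*, 00111*, 01000*, 01001*, 01010*, 01100*, 01101*, 01110*, 10000*, 10101*, 11000*, 11010*, 11011*, 11101*, 11110*
[col 1] -1000*, -1010*, -1101, -1110*, 0-010*, 0-110*, 00-10*, 0011-, 01-00*, 01-01*, 01-10*, 010-0*, 0100-*, 011-0*, 0110-*, 1-000, 1-101, 11-10*, 110-0*, 1101-
[col 2] -1-10, -10-0, 0--10, 01--0, 01-0-
Prime implicants: -1-10, -10-0, -1101, 0--10, 0011-, 01--0, 01-0-, 1-000, 1-101, 1101-
PI chart (minterm → PIs covering it):
  2 | 0--10  (sole → essential)
  6 | 0--10,0011-
  7 | 0011-  (sole → essential)
  8 | -10-0,01--0,01-0-
  9 | 01-0-  (sole → essential)
  10 | -1-10,-10-0,0--10,01--0
  13 | -1101,01-0-
  14 | -1-10,0--10,01--0
  16 | 1-000  (sole → essential)
  24 | -10-0,1-000
  26 | -1-10,-10-0,1101-
  27 | 1101-  (sole → essential)
  29 | -1101,1-101
  30 | -1-10  (sole → essential)
Essential prime implicants: -1-10, 0--10, 0011-, 01-0-, 1-000, 1101-

6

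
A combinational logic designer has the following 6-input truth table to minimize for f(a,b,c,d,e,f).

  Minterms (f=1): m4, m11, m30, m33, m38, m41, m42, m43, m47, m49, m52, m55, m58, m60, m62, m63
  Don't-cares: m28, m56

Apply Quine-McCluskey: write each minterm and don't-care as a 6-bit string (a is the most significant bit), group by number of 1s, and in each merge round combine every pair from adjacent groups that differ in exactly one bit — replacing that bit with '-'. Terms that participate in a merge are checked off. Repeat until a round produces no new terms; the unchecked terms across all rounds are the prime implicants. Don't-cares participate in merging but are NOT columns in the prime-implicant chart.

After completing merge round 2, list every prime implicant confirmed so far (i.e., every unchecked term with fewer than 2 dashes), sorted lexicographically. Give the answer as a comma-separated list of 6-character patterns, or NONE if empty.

-01011, 000100, 1-0001, 1-1010, 1-1111, 10-001, 100110, 101-11, 1010-1, 10101-, 11-100, 11-111, 11111-

[col 0] 000100, 001011*, 011100*, 011110*, 100001*, 100110, 101001*, 101010*, 101011*, 101111*, 110001*, 110100*, 110111*, 111000*, 111010*, 111100*, 111110*, 111111*
[col 1] -01011, -11100*, -11110*, 0111-0*, 1-0001, 1-1010, 1-1111, 10-001, 101-11, 1010-1, 10101-, 11-100, 11-111, 111-00*, 111-10*, 1110-0*, 1111-0*, 11111-
[col 2] -111-0, 111--0
Prime implicants: -01011, -111-0, 000100, 1-0001, 1-1010, 1-1111, 10-001, 100110, 101-11, 1010-1, 10101-, 11-100, 11-111, 111--0, 11111-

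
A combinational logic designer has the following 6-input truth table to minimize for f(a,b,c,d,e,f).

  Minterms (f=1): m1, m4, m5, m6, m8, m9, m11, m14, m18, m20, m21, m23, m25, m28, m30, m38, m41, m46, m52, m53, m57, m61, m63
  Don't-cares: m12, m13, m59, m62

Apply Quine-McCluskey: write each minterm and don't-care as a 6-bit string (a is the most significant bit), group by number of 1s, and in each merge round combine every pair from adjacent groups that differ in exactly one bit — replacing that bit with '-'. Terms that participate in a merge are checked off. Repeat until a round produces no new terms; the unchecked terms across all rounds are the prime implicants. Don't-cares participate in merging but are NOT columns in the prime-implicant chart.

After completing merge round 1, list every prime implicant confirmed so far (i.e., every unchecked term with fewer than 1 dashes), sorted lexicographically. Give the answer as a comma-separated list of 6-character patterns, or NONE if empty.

010010

Round 0: 000001✓ 000100✓ 000101✓ 000110✓ 001000✓ 001001✓ 001011✓ 001100✓ 001101✓ 001110✓ 010010 010100✓ 010101✓ 010111✓ 011001✓ 011100✓ 011110✓ 100110✓ 101001✓ 101110✓ 110100✓ 110101✓ 111001✓ 111011✓ 111101✓ 111110✓ 111111✓
Round 1: -00110✓ -01001✓ -01110✓ -10100✓ -10101✓ -11001✓ -11110✓ 0-0100✓ 0-0101✓ 0-1001✓ 0-1100✓ 0-1110✓ 00-001✓ 00-100✓ 00-101✓ 00-110✓ 000-01✓ 0001-0✓ 00010-✓ 001-00✓ 001-01✓ 0010-1 00100-✓ 0011-0✓ 00110-✓ 01-100✓ 0101-1 01010-✓ 0111-0✓ 1-1001✓ 1-1110✓ 10-110✓ 11-101 11010-✓ 111-01✓ 111-11✓ 1110-1✓ 1111-1✓ 11111-
Round 2: --1001 --1110 -0-110 -1010- 0--100 0-010- 0-11-0 00--01 00-1-0 00-10- 001-0- 111--1
PIs = {--1001, --1110, -0-110, -1010-, 0--100, 0-010-, 0-11-0, 00--01, 00-1-0, 00-10-, 001-0-, 0010-1, 010010, 0101-1, 11-101, 111--1, 11111-}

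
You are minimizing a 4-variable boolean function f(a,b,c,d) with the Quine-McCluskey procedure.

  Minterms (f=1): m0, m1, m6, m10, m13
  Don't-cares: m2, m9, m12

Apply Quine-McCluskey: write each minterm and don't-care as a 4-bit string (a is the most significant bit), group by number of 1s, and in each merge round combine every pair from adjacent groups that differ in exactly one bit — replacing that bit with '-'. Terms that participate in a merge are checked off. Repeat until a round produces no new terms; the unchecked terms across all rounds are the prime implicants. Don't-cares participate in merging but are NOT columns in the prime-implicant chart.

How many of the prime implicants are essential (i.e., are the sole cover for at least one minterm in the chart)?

2

[col 0] 0000*, 0001*, 0010*, 0110*, 1001*, 1010*, 1100*, 1101*
[col 1] -001, -010, 0-10, 00-0, 000-, 1-01, 110-
Prime implicants: -001, -010, 0-10, 00-0, 000-, 1-01, 110-
PI chart (minterm → PIs covering it):
  0 | 00-0,000-
  1 | -001,000-
  6 | 0-10  (sole → essential)
  10 | -010  (sole → essential)
  13 | 1-01,110-
Essential prime implicants: -010, 0-10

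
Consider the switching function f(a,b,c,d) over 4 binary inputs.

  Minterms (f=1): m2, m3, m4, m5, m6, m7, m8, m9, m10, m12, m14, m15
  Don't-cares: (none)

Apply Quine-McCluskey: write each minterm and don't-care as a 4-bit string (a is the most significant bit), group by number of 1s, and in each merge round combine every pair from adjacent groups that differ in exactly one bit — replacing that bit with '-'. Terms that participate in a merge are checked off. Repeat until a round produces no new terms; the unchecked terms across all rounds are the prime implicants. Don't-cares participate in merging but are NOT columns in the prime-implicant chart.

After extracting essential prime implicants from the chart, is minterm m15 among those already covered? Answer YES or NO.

[col 0] 0010*, 0011*, 0100*, 0101*, 0110*, 0111*, 1000*, 1001*, 1010*, 1100*, 1110*, 1111*
[col 1] -010*, -100*, -110*, -111*, 0-10*, 0-11*, 001-*, 01-0*, 01-1*, 010-*, 011-*, 1-00*, 1-10*, 10-0*, 100-, 11-0*, 111-*
[col 2] --10, -1-0, -11-, 0-1-, 01--, 1--0
Prime implicants: --10, -1-0, -11-, 0-1-, 01--, 1--0, 100-
PI chart (minterm → PIs covering it):
  2 | --10,0-1-
  3 | 0-1-  (sole → essential)
  4 | -1-0,01--
  5 | 01--  (sole → essential)
  6 | --10,-1-0,-11-,0-1-,01--
  7 | -11-,0-1-,01--
  8 | 1--0,100-
  9 | 100-  (sole → essential)
  10 | --10,1--0
  12 | -1-0,1--0
  14 | --10,-1-0,-11-,1--0
  15 | -11-  (sole → essential)
Essential prime implicants: -11-, 0-1-, 01--, 100-

YES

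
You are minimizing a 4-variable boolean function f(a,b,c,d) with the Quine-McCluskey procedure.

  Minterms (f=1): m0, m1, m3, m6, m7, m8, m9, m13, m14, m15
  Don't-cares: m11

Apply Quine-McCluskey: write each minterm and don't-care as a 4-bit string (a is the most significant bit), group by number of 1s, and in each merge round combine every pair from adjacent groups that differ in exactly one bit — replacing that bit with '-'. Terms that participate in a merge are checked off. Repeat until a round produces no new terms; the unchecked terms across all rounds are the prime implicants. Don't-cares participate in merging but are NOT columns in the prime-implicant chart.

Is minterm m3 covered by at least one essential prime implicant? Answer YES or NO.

NO

Round 0: 0000✓ 0001✓ 0011✓ 0110✓ 0111✓ 1000✓ 1001✓ 1011✓ 1101✓ 1110✓ 1111✓
Round 1: -000✓ -001✓ -011✓ -110✓ -111✓ 0-11✓ 00-1✓ 000-✓ 011-✓ 1-01✓ 1-11✓ 10-1✓ 100-✓ 11-1✓ 111-✓
Round 2: --11 -0-1 -00- -11- 1--1
PIs = {--11, -0-1, -00-, -11-, 1--1}
Coverage chart:
  m0: -00- ←essential
  m1: -0-1,-00-
  m3: --11,-0-1
  m6: -11- ←essential
  m7: --11,-11-
  m8: -00- ←essential
  m9: -0-1,-00-,1--1
  m13: 1--1 ←essential
  m14: -11- ←essential
  m15: --11,-11-,1--1
Essential: -00-, -11-, 1--1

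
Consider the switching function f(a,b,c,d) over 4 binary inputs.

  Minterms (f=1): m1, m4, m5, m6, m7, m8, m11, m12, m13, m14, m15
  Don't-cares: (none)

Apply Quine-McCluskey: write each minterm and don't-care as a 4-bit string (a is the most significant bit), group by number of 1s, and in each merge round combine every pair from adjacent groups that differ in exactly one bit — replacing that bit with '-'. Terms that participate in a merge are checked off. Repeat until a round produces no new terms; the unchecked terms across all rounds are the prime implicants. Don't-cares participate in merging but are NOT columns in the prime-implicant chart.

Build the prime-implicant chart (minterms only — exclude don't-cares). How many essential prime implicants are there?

Round 0: 0001✓ 0100✓ 0101✓ 0110✓ 0111✓ 1000✓ 1011✓ 1100✓ 1101✓ 1110✓ 1111✓
Round 1: -100✓ -101✓ -110✓ -111✓ 0-01 01-0✓ 01-1✓ 010-✓ 011-✓ 1-00 1-11 11-0✓ 11-1✓ 110-✓ 111-✓
Round 2: -1-0✓ -1-1✓ -10-✓ -11-✓ 01--✓ 11--✓
Round 3: -1--
PIs = {-1--, 0-01, 1-00, 1-11}
Coverage chart:
  m1: 0-01 ←essential
  m4: -1-- ←essential
  m5: -1--,0-01
  m6: -1-- ←essential
  m7: -1-- ←essential
  m8: 1-00 ←essential
  m11: 1-11 ←essential
  m12: -1--,1-00
  m13: -1-- ←essential
  m14: -1-- ←essential
  m15: -1--,1-11
Essential: -1--, 0-01, 1-00, 1-11

4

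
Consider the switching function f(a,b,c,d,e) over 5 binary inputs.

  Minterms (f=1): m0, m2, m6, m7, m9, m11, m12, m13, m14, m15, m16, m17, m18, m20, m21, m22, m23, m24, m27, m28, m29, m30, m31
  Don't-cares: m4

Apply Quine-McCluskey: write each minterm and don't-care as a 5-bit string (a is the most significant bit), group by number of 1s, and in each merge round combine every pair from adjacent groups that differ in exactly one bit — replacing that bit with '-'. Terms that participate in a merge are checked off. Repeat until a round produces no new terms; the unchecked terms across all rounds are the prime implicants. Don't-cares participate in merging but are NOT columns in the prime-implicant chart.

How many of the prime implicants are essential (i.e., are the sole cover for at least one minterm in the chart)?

6

size-2^0 implicants → 00000(✓)  00010(✓)  00100(✓)  00110(✓)  00111(✓)  01001(✓)  01011(✓)  01100(✓)  01101(✓)  01110(✓)  01111(✓)  10000(✓)  10001(✓)  10010(✓)  10100(✓)  10101(✓)  10110(✓)  10111(✓)  11000(✓)  11011(✓)  11100(✓)  11101(✓)  11110(✓)  11111(✓)
size-2^1 implicants → -0000(✓)  -0010(✓)  -0100(✓)  -0110(✓)  -0111(✓)  -1011(✓)  -1100(✓)  -1101(✓)  -1110(✓)  -1111(✓)  0-100(✓)  0-110(✓)  0-111(✓)  00-00(✓)  00-10(✓)  000-0(✓)  001-0(✓)  0011-(✓)  01-01(✓)  01-11(✓)  010-1(✓)  011-0(✓)  011-1(✓)  0110-(✓)  0111-(✓)  1-000(✓)  1-100(✓)  1-101(✓)  1-110(✓)  1-111(✓)  10-00(✓)  10-01(✓)  10-10(✓)  100-0(✓)  1000-(✓)  101-0(✓)  101-1(✓)  1010-(✓)  1011-(✓)  11-00(✓)  11-11(✓)  111-0(✓)  111-1(✓)  1110-(✓)  1111-(✓)
size-2^2 implicants → --100(✓)  --110(✓)  --111(✓)  -0-00(✓)  -0-10(✓)  -00-0(✓)  -01-0(✓)  -011-(✓)  -1-11  -11-0(✓)  -11-1(✓)  -110-(✓)  -111-(✓)  0-1-0(✓)  0-11-(✓)  00--0(✓)  01--1  011--(✓)  1--00  1-1-0(✓)  1-1-1(✓)  1-10-(✓)  1-11-(✓)  10--0(✓)  10-0-  101--(✓)  111--(✓)
size-2^3 implicants → --1-0  --11-  -0--0  -11--  1-1--
Unchecked terms (primes): --1-0, --11-, -0--0, -1-11, -11--, 01--1, 1--00, 1-1--, 10-0-
Minterm coverage:
  m0 ⊆ -0--0 [E]
  m2 ⊆ -0--0 [E]
  m6 ⊆ --1-0,--11-,-0--0
  m7 ⊆ --11- [E]
  m9 ⊆ 01--1 [E]
  m11 ⊆ -1-11,01--1
  m12 ⊆ --1-0,-11--
  m13 ⊆ -11--,01--1
  m14 ⊆ --1-0,--11-,-11--
  m15 ⊆ --11-,-1-11,-11--,01--1
  m16 ⊆ -0--0,1--00,10-0-
  m17 ⊆ 10-0- [E]
  m18 ⊆ -0--0 [E]
  m20 ⊆ --1-0,-0--0,1--00,1-1--,10-0-
  m21 ⊆ 1-1--,10-0-
  m22 ⊆ --1-0,--11-,-0--0,1-1--
  m23 ⊆ --11-,1-1--
  m24 ⊆ 1--00 [E]
  m27 ⊆ -1-11 [E]
  m28 ⊆ --1-0,-11--,1--00,1-1--
  m29 ⊆ -11--,1-1--
  m30 ⊆ --1-0,--11-,-11--,1-1--
  m31 ⊆ --11-,-1-11,-11--,1-1--
E = {--11-, -0--0, -1-11, 01--1, 1--00, 10-0-}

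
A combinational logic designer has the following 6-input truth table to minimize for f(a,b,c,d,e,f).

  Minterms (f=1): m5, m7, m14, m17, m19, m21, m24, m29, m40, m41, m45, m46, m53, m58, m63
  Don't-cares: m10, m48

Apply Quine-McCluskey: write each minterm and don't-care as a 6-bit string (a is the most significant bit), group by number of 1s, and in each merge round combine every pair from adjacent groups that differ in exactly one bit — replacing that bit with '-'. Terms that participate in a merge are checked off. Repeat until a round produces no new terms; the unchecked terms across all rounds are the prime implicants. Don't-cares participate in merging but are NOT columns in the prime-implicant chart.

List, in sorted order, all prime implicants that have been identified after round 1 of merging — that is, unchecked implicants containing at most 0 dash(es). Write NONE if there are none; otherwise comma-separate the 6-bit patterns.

011000, 110000, 111010, 111111

size-2^0 implicants → 000101(✓)  000111(✓)  001010(✓)  001110(✓)  010001(✓)  010011(✓)  010101(✓)  011000  011101(✓)  101000(✓)  101001(✓)  101101(✓)  101110(✓)  110000  110101(✓)  111010  111111
size-2^1 implicants → -01110  -10101  0-0101  0001-1  001-10  01-101  010-01  0100-1  101-01  10100-
Unchecked terms (primes): -01110, -10101, 0-0101, 0001-1, 001-10, 01-101, 010-01, 0100-1, 011000, 101-01, 10100-, 110000, 111010, 111111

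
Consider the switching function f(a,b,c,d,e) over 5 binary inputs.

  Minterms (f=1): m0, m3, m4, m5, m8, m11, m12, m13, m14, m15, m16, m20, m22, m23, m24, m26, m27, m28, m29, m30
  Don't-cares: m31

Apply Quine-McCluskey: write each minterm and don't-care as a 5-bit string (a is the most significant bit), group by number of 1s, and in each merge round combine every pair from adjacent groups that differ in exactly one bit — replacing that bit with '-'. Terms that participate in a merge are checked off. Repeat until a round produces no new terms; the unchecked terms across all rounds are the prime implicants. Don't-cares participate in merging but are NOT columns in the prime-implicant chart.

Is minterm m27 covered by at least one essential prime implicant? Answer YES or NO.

size-2^0 implicants → 00000(✓)  00011(✓)  00100(✓)  00101(✓)  01000(✓)  01011(✓)  01100(✓)  01101(✓)  01110(✓)  01111(✓)  10000(✓)  10100(✓)  10110(✓)  10111(✓)  11000(✓)  11010(✓)  11011(✓)  11100(✓)  11101(✓)  11110(✓)  11111(✓)
size-2^1 implicants → -0000(✓)  -0100(✓)  -1000(✓)  -1011(✓)  -1100(✓)  -1101(✓)  -1110(✓)  -1111(✓)  0-000(✓)  0-011  0-100(✓)  0-101(✓)  00-00(✓)  0010-(✓)  01-00(✓)  01-11(✓)  011-0(✓)  011-1(✓)  0110-(✓)  0111-(✓)  1-000(✓)  1-100(✓)  1-110(✓)  1-111(✓)  10-00(✓)  101-0(✓)  1011-(✓)  11-00(✓)  11-10(✓)  11-11(✓)  110-0(✓)  1101-(✓)  111-0(✓)  111-1(✓)  1110-(✓)  1111-(✓)
size-2^2 implicants → --000(✓)  --100(✓)  -0-00(✓)  -1-00(✓)  -1-11  -11-0(✓)  -11-1(✓)  -110-(✓)  -111-(✓)  0--00(✓)  0-10-  011--(✓)  1--00(✓)  1-1-0  1-11-  11--0  11-1-  111--(✓)
size-2^3 implicants → ---00  -11--
Unchecked terms (primes): ---00, -1-11, -11--, 0-011, 0-10-, 1-1-0, 1-11-, 11--0, 11-1-
Minterm coverage:
  m0 ⊆ ---00 [E]
  m3 ⊆ 0-011 [E]
  m4 ⊆ ---00,0-10-
  m5 ⊆ 0-10- [E]
  m8 ⊆ ---00 [E]
  m11 ⊆ -1-11,0-011
  m12 ⊆ ---00,-11--,0-10-
  m13 ⊆ -11--,0-10-
  m14 ⊆ -11-- [E]
  m15 ⊆ -1-11,-11--
  m16 ⊆ ---00 [E]
  m20 ⊆ ---00,1-1-0
  m22 ⊆ 1-1-0,1-11-
  m23 ⊆ 1-11- [E]
  m24 ⊆ ---00,11--0
  m26 ⊆ 11--0,11-1-
  m27 ⊆ -1-11,11-1-
  m28 ⊆ ---00,-11--,1-1-0,11--0
  m29 ⊆ -11-- [E]
  m30 ⊆ -11--,1-1-0,1-11-,11--0,11-1-
E = {---00, -11--, 0-011, 0-10-, 1-11-}

NO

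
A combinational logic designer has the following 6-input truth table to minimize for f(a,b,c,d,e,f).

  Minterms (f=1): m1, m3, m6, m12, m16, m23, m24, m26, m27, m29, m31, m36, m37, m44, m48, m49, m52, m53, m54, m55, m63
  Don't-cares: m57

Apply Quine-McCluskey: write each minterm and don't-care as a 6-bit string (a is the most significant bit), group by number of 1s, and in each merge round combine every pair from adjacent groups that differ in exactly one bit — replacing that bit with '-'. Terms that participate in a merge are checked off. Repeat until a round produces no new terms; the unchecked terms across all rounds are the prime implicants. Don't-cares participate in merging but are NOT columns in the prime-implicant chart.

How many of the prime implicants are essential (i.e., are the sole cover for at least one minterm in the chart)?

[col 0] 000001*, 000011*, 000110, 001100*, 010000*, 010111*, 011000*, 011010*, 011011*, 011101*, 011111*, 100100*, 100101*, 101100*, 110000*, 110001*, 110100*, 110101*, 110110*, 110111*, 111001*, 111111*
[col 1] -01100, -10000, -10111*, -11111*, 0000-1, 01-000, 01-111*, 011-11, 0110-0, 01101-, 0111-1, 1-0100*, 1-0101*, 10-100, 10010-*, 11-001, 11-111*, 110-00*, 110-01*, 11000-*, 1101-0*, 1101-1*, 11010-*, 11011-*
[col 2] -1-111, 1-010-, 110-0-, 1101--
Prime implicants: -01100, -1-111, -10000, 0000-1, 000110, 01-000, 011-11, 0110-0, 01101-, 0111-1, 1-010-, 10-100, 11-001, 110-0-, 1101--
PI chart (minterm → PIs covering it):
  1 | 0000-1  (sole → essential)
  3 | 0000-1  (sole → essential)
  6 | 000110  (sole → essential)
  12 | -01100  (sole → essential)
  16 | -10000,01-000
  23 | -1-111  (sole → essential)
  24 | 01-000,0110-0
  26 | 0110-0,01101-
  27 | 011-11,01101-
  29 | 0111-1  (sole → essential)
  31 | -1-111,011-11,0111-1
  36 | 1-010-,10-100
  37 | 1-010-  (sole → essential)
  44 | -01100,10-100
  48 | -10000,110-0-
  49 | 11-001,110-0-
  52 | 1-010-,110-0-,1101--
  53 | 1-010-,110-0-,1101--
  54 | 1101--  (sole → essential)
  55 | -1-111,1101--
  63 | -1-111  (sole → essential)
Essential prime implicants: -01100, -1-111, 0000-1, 000110, 0111-1, 1-010-, 1101--

7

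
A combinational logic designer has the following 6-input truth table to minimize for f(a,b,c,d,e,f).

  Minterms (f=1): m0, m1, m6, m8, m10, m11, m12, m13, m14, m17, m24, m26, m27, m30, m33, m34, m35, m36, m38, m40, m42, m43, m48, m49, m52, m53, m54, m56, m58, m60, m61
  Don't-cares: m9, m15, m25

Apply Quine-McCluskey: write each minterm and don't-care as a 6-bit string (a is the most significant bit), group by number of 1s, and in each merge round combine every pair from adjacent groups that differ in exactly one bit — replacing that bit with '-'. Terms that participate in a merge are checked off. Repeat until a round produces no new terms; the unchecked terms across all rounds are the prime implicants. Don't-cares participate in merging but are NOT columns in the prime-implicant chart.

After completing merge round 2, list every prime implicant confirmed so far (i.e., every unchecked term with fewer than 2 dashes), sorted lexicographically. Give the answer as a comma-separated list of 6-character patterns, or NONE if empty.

Round 0: 000000✓ 000001✓ 000110✓ 001000✓ 001001✓ 001010✓ 001011✓ 001100✓ 001101✓ 001110✓ 001111✓ 010001✓ 011000✓ 011001✓ 011010✓ 011011✓ 011110✓ 100001✓ 100010✓ 100011✓ 100100✓ 100110✓ 101000✓ 101010✓ 101011✓ 110000✓ 110001✓ 110100✓ 110101✓ 110110✓ 111000✓ 111010✓ 111100✓ 111101✓
Round 1: -00001✓ -00110 -01000✓ -01010✓ -01011✓ -10001✓ -11000✓ -11010✓ 0-0001✓ 0-1000✓ 0-1001✓ 0-1010✓ 0-1011✓ 0-1110✓ 00-000✓ 00-001✓ 00-110 00000-✓ 001-00✓ 001-01✓ 001-10✓ 001-11✓ 0010-0✓ 0010-1✓ 00100-✓ 00101-✓ 0011-0✓ 0011-1✓ 00110-✓ 00111-✓ 01-001✓ 011-10✓ 0110-0✓ 0110-1✓ 01100-✓ 01101-✓ 1-0001✓ 1-0100✓ 1-0110✓ 1-1000✓ 1-1010✓ 10-010✓ 10-011✓ 100-10 1000-1 10001-✓ 1001-0✓ 1010-0✓ 10101-✓ 11-000✓ 11-100✓ 11-101✓ 110-00✓ 110-01✓ 11000-✓ 1101-0✓ 11010-✓ 111-00✓ 1110-0✓ 11110-✓
Round 2: --0001 --1000✓ --1010✓ -010-0✓ -0101- -110-0✓ 0--001 0-1-10 0-10-0✓ 0-10-1✓ 0-100-✓ 0-101-✓ 00-00- 001--0✓ 001--1✓ 001-0-✓ 001-1-✓ 0010--✓ 0011--✓ 0110--✓ 1-01-0 1-10-0✓ 10-01- 11--00 11-10- 110-0-
Round 3: --10-0 0-10-- 001---
PIs = {--0001, --10-0, -00110, -0101-, 0--001, 0-1-10, 0-10--, 00-00-, 00-110, 001---, 1-01-0, 10-01-, 100-10, 1000-1, 11--00, 11-10-, 110-0-}

-00110, 00-110, 100-10, 1000-1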